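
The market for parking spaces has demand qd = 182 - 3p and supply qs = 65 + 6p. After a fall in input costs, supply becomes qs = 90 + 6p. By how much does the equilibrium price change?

Δp = -25/9

Original equilibrium: p* = 13, q* = 143.
New equilibrium: 182 - 3p = 90 + 6p, so 92 = 9p and p' = 92/9; q' = 182 − 3(92/9) = 454/3.
Change in price: 92/9 − 13 = -25/9.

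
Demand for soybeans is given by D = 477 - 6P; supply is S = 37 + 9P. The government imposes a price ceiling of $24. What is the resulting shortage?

Shortage = 80

Equilibrium price would be P* = 88/3, so the ceiling at 24 binds.
At P = 24: D = 477 − 6(24) = 333, S = 37 + 9(24) = 253.
Shortage = 333 − 253 = 80.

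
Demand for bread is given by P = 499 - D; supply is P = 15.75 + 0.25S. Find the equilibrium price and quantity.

Set the two price expressions equal: 499 - Q = 15.75 + 0.25Q.
483.25 = 1.25Q, so Q* = 386.6.
P* = 499 − (1)(386.6) = 112.4.

P* = 112.4, Q* = 386.6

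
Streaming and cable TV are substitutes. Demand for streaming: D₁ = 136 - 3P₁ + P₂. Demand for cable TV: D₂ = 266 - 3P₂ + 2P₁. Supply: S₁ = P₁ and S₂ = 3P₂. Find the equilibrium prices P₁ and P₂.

Market 1: 136 - 3P₁ + P₂ = P₁ → 4P₁ - P₂ = 136.
Market 2: 6P₂ - 2P₁ = 266.
Eliminating P₂: 6×(1) + 1×(2) gives 22P₁ = 1082, so P₁ = 541/11.
Back-substitute into (2): P₂ = (266 + 2×541/11) / 6 = 668/11.

P₁ = 541/11, P₂ = 668/11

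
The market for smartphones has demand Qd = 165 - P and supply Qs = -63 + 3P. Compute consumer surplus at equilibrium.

Equilibrium: 165 - P = -63 + 3P gives P* = 57, Q* = 108.
Demand choke price (Qd = 0): P = 165.
CS = ½(165 − 57)(108) = 5832.

Consumer surplus = 5832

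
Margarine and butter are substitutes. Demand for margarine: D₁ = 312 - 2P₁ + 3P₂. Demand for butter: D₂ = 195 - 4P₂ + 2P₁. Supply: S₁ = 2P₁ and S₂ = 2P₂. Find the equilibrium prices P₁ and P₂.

P₁ = 136.5, P₂ = 78

Market 1: 312 - 2P₁ + 3P₂ = 2P₁ → 4P₁ - 3P₂ = 312.
Market 2: 6P₂ - 2P₁ = 195.
Eliminating P₂: 6×(1) + 3×(2) gives 18P₁ = 2457, so P₁ = 136.5.
Back-substitute into (2): P₂ = (195 + 2×136.5) / 6 = 78.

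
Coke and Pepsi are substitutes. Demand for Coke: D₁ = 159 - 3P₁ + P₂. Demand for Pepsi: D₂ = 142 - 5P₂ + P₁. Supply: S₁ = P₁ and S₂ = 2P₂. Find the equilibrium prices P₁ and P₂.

Market 1: 159 - 3P₁ + P₂ = P₁ → 4P₁ - P₂ = 159.
Market 2: 7P₂ - P₁ = 142.
Eliminating P₂: 7×(1) + 1×(2) gives 27P₁ = 1255, so P₁ = 1255/27.
Back-substitute into (2): P₂ = (142 + 1×1255/27) / 7 = 727/27.

P₁ = 1255/27, P₂ = 727/27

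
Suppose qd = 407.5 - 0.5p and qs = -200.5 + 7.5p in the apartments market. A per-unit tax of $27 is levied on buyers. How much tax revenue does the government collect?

Pre-tax equilibrium: p* = 76, q* = 369.5.
Tax on buyers shifts demand to qd = 407.5 − 0.5(p + 27) = 394 - 0.5p.
394 - 0.5p = -200.5 + 7.5p gives seller price ps = 74.3125; buyers pay pb = 74.3125 + 27 = 101.3125.
New quantity: q = 407.5 − 0.5(101.3125) = 356.84375.
Revenue = 27 × 356.84375 = 9634.78125.

Tax revenue = 9634.78125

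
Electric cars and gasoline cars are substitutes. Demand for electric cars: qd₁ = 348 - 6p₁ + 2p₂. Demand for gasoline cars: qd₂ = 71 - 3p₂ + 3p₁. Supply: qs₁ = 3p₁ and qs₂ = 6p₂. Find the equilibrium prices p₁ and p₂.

p₁ = 3274/75, p₂ = 22.44

Market 1: 348 - 6p₁ + 2p₂ = 3p₁ → 9p₁ - 2p₂ = 348.
Market 2: 9p₂ - 3p₁ = 71.
Eliminating p₂: 9×(1) + 2×(2) gives 75p₁ = 3274, so p₁ = 3274/75.
Back-substitute into (2): p₂ = (71 + 3×3274/75) / 9 = 22.44.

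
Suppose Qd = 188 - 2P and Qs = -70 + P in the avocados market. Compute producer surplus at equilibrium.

Equilibrium: 188 - 2P = -70 + P gives P* = 86, Q* = 16.
Supply starts at P = 70 (where Qs = 0).
PS = ½(86 − 70)(16) = 128.

Producer surplus = 128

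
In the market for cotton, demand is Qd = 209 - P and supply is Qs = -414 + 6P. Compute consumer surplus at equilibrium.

Equilibrium: 209 - P = -414 + 6P gives P* = 89, Q* = 120.
Demand choke price (Qd = 0): P = 209.
CS = ½(209 − 89)(120) = 7200.

Consumer surplus = 7200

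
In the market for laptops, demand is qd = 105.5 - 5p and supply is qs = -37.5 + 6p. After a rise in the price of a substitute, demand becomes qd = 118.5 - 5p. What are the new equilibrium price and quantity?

Original equilibrium: p* = 13, q* = 40.5.
New equilibrium: 118.5 - 5p = -37.5 + 6p, so 156 = 11p and p' = 156/11; q' = 118.5 − 5(156/11) = 1047/22.

p' = 156/11, q' = 1047/22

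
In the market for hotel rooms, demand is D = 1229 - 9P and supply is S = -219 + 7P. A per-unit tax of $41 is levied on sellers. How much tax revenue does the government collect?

Tax revenue = 10375.5625

Pre-tax equilibrium: P* = 90.5, Q* = 414.5.
Tax on sellers shifts supply to S = -219 + 7(P − 41) = -506 + 7P.
1229 - 9P = -506 + 7P gives buyer price Pb = 108.4375; sellers receive Ps = 108.4375 − 41 = 67.4375.
New quantity: Q = 1229 − 9(108.4375) = 253.0625.
Revenue = 41 × 253.0625 = 10375.5625.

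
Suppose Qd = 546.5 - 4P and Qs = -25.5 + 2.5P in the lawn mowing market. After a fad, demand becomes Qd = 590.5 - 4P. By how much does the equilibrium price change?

ΔP = 88/13

Original equilibrium: P* = 88, Q* = 194.5.
New equilibrium: 590.5 - 4P = -25.5 + 2.5P, so 616 = 6.5P and P' = 1232/13; Q' = 590.5 − 4(1232/13) = 5497/26.
Change in price: 1232/13 − 88 = 88/13.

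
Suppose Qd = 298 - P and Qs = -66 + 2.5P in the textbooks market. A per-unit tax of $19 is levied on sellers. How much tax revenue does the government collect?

Tax revenue = 23997/7

Pre-tax equilibrium: P* = 104, Q* = 194.
Tax on sellers shifts supply to Qs = -66 + 2.5(P − 19) = -113.5 + 2.5P.
298 - P = -113.5 + 2.5P gives buyer price Pb = 823/7; sellers receive Ps = 823/7 − 19 = 690/7.
New quantity: Q = 298 − 1(823/7) = 1263/7.
Revenue = 19 × 1263/7 = 23997/7.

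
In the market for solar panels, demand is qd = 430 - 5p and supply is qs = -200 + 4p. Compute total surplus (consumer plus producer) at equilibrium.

Equilibrium: 430 - 5p = -200 + 4p gives p* = 70, q* = 80.
Demand choke price: p = 86; supply starts at p = 50.
CS = ½(86 − 70)(80) = 640; PS = ½(70 − 50)(80) = 800.

Total surplus = 1440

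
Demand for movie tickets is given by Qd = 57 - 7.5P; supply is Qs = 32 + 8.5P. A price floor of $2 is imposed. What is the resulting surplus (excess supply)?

Surplus = 7

Equilibrium price would be P* = 1.5625, so the floor at 2 binds.
At P = 2: Qd = 42, Qs = 49.
Surplus = 49 − 42 = 7.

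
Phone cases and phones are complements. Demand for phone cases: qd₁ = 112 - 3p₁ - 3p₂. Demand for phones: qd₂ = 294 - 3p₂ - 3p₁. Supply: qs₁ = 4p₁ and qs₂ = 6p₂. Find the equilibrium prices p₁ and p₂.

p₁ = 7/3, p₂ = 287/9

Market 1: 112 - 3p₁ - 3p₂ = 4p₁ → 7p₁ + 3p₂ = 112.
Market 2: 9p₂ + 3p₁ = 294.
Eliminating p₂: 9×(1) − 3×(2) gives 54p₁ = 126, so p₁ = 7/3.
Back-substitute into (2): p₂ = (294 − 3×7/3) / 9 = 287/9.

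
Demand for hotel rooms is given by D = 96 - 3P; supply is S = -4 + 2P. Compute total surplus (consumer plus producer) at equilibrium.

Total surplus = 540

Equilibrium: 96 - 3P = -4 + 2P gives P* = 20, Q* = 36.
Demand choke price: P = 32; supply starts at P = 2.
CS = ½(32 − 20)(36) = 216; PS = ½(20 − 2)(36) = 324.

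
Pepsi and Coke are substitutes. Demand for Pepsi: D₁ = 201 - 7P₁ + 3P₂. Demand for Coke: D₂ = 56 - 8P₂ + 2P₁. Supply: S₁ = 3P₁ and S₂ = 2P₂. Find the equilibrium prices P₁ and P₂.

P₁ = 1089/47, P₂ = 481/47

Market 1: 201 - 7P₁ + 3P₂ = 3P₁ → 10P₁ - 3P₂ = 201.
Market 2: 10P₂ - 2P₁ = 56.
Eliminating P₂: 10×(1) + 3×(2) gives 94P₁ = 2178, so P₁ = 1089/47.
Back-substitute into (2): P₂ = (56 + 2×1089/47) / 10 = 481/47.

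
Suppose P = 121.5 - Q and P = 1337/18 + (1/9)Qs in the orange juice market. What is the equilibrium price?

Set the two price expressions equal: 121.5 - Q = 1337/18 + (1/9)Q.
425/9 = (10/9)Q, so Q* = 42.5.
P* = 121.5 − (1)(42.5) = 79.

P* = 79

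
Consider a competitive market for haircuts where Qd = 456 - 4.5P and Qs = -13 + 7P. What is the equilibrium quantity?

Set Qd = Qs: 456 - 4.5P = -13 + 7P.
469 = 11.5P, so P* = 938/23.
Q* = 456 − 4.5(938/23) = 6267/23.

Q* = 6267/23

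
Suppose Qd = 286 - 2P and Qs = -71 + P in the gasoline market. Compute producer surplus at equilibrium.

Producer surplus = 1152

Equilibrium: 286 - 2P = -71 + P gives P* = 119, Q* = 48.
Supply starts at P = 71 (where Qs = 0).
PS = ½(119 − 71)(48) = 1152.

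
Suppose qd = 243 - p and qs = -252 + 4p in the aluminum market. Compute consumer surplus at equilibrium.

Equilibrium: 243 - p = -252 + 4p gives p* = 99, q* = 144.
Demand choke price (qd = 0): p = 243.
CS = ½(243 − 99)(144) = 10368.

Consumer surplus = 10368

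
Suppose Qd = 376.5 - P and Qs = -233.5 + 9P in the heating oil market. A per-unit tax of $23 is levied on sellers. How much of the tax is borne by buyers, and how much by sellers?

Buyers bear $20.7, sellers bear $2.3

Pre-tax equilibrium: P* = 61, Q* = 315.5.
Tax on sellers shifts supply to Qs = -233.5 + 9(P − 23) = -440.5 + 9P.
376.5 - P = -440.5 + 9P gives buyer price Pb = 81.7; sellers receive Ps = 81.7 − 23 = 58.7.
New quantity: Q = 376.5 − 1(81.7) = 294.8.
Buyer burden = 81.7 − 61 = 20.7; seller burden = 61 − 58.7 = 2.3.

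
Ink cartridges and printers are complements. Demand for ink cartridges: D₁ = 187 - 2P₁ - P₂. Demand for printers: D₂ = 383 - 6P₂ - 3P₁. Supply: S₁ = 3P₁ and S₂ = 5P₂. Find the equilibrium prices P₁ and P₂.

Market 1: 187 - 2P₁ - P₂ = 3P₁ → 5P₁ + P₂ = 187.
Market 2: 11P₂ + 3P₁ = 383.
Eliminating P₂: 11×(1) − 1×(2) gives 52P₁ = 1674, so P₁ = 837/26.
Back-substitute into (2): P₂ = (383 − 3×837/26) / 11 = 677/26.

P₁ = 837/26, P₂ = 677/26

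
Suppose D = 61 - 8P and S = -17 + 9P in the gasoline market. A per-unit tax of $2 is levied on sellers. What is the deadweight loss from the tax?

Pre-tax equilibrium: P* = 78/17, Q* = 413/17.
Tax on sellers shifts supply to S = -17 + 9(P − 2) = -35 + 9P.
61 - 8P = -35 + 9P gives buyer price Pb = 96/17; sellers receive Ps = 96/17 − 2 = 62/17.
New quantity: Q = 61 − 8(96/17) = 269/17.
DWL = ½ × 2 × (413/17 − 269/17) = 144/17.

Deadweight loss = 144/17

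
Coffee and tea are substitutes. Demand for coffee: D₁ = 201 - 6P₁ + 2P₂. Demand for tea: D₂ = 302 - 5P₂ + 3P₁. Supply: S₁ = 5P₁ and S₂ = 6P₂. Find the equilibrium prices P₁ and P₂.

Market 1: 201 - 6P₁ + 2P₂ = 5P₁ → 11P₁ - 2P₂ = 201.
Market 2: 11P₂ - 3P₁ = 302.
Eliminating P₂: 11×(1) + 2×(2) gives 115P₁ = 2815, so P₁ = 563/23.
Back-substitute into (2): P₂ = (302 + 3×563/23) / 11 = 785/23.

P₁ = 563/23, P₂ = 785/23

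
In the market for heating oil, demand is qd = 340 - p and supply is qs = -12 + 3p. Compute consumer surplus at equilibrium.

Equilibrium: 340 - p = -12 + 3p gives p* = 88, q* = 252.
Demand choke price (qd = 0): p = 340.
CS = ½(340 − 88)(252) = 31752.

Consumer surplus = 31752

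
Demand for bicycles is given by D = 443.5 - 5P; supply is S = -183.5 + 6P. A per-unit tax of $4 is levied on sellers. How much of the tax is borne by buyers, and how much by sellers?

Buyers bear 24/11, sellers bear 20/11

Pre-tax equilibrium: P* = 57, Q* = 158.5.
Tax on sellers shifts supply to S = -183.5 + 6(P − 4) = -207.5 + 6P.
443.5 - 5P = -207.5 + 6P gives buyer price Pb = 651/11; sellers receive Ps = 651/11 − 4 = 607/11.
New quantity: Q = 443.5 − 5(651/11) = 3247/22.
Buyer burden = 651/11 − 57 = 24/11; seller burden = 57 − 607/11 = 20/11.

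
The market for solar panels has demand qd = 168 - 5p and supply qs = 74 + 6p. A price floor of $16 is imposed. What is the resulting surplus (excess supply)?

Equilibrium price would be p* = 94/11, so the floor at 16 binds.
At p = 16: qd = 88, qs = 170.
Surplus = 170 − 88 = 82.

Surplus = 82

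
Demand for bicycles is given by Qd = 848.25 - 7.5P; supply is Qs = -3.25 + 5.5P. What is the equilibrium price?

Set Qd = Qs: 848.25 - 7.5P = -3.25 + 5.5P.
851.5 = 13P, so P* = 65.5.
Q* = 848.25 − 7.5(65.5) = 357.

P* = 65.5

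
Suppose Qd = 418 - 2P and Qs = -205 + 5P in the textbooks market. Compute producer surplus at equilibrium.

Producer surplus = 5760

Equilibrium: 418 - 2P = -205 + 5P gives P* = 89, Q* = 240.
Supply starts at P = 41 (where Qs = 0).
PS = ½(89 − 41)(240) = 5760.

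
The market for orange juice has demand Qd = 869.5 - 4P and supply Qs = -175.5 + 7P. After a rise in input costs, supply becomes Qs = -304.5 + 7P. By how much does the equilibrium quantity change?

ΔQ = -516/11

Original equilibrium: P* = 95, Q* = 489.5.
New equilibrium: 869.5 - 4P = -304.5 + 7P, so 1174 = 11P and P' = 1174/11; Q' = 869.5 − 4(1174/11) = 9737/22.
Change in quantity: 9737/22 − 489.5 = -516/11.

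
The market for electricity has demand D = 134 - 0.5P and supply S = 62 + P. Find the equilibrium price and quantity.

Set D = S: 134 - 0.5P = 62 + P.
72 = 1.5P, so P* = 48.
Q* = 134 − 0.5(48) = 110.

P* = 48, Q* = 110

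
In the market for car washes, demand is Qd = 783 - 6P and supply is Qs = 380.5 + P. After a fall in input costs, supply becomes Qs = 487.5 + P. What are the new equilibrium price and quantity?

Original equilibrium: P* = 57.5, Q* = 438.
New equilibrium: 783 - 6P = 487.5 + P, so 295.5 = 7P and P' = 591/14; Q' = 783 − 6(591/14) = 3708/7.

P' = 591/14, Q' = 3708/7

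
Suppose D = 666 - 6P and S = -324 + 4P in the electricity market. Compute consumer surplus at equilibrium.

Equilibrium: 666 - 6P = -324 + 4P gives P* = 99, Q* = 72.
Demand choke price (D = 0): P = 111.
CS = ½(111 − 99)(72) = 432.

Consumer surplus = 432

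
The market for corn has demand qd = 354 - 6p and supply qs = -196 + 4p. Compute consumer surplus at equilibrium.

Consumer surplus = 48

Equilibrium: 354 - 6p = -196 + 4p gives p* = 55, q* = 24.
Demand choke price (qd = 0): p = 59.
CS = ½(59 − 55)(24) = 48.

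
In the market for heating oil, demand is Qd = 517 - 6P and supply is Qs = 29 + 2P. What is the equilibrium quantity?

Q* = 151

Set Qd = Qs: 517 - 6P = 29 + 2P.
488 = 8P, so P* = 61.
Q* = 517 − 6(61) = 151.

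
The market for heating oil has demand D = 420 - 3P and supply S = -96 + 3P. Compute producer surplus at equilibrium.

Producer surplus = 4374

Equilibrium: 420 - 3P = -96 + 3P gives P* = 86, Q* = 162.
Supply starts at P = 32 (where S = 0).
PS = ½(86 − 32)(162) = 4374.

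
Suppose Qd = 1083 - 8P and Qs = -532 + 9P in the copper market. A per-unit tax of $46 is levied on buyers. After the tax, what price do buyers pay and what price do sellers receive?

Pre-tax equilibrium: P* = 95, Q* = 323.
Tax on buyers shifts demand to Qd = 1083 − 8(P + 46) = 715 - 8P.
715 - 8P = -532 + 9P gives seller price Ps = 1247/17; buyers pay Pb = 1247/17 + 46 = 2029/17.
New quantity: Q = 1083 − 8(2029/17) = 2179/17.

Buyers pay 2029/17, sellers receive 1247/17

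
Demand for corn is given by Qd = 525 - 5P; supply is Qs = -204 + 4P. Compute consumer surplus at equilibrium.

Consumer surplus = 1440

Equilibrium: 525 - 5P = -204 + 4P gives P* = 81, Q* = 120.
Demand choke price (Qd = 0): P = 105.
CS = ½(105 − 81)(120) = 1440.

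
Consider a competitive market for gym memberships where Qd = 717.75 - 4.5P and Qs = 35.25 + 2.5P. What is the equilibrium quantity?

Q* = 279

Set Qd = Qs: 717.75 - 4.5P = 35.25 + 2.5P.
682.5 = 7P, so P* = 97.5.
Q* = 717.75 − 4.5(97.5) = 279.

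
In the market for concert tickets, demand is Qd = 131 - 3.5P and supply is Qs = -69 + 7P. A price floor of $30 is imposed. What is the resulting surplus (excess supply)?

Surplus = 115

Equilibrium price would be P* = 400/21, so the floor at 30 binds.
At P = 30: Qd = 26, Qs = 141.
Surplus = 141 − 26 = 115.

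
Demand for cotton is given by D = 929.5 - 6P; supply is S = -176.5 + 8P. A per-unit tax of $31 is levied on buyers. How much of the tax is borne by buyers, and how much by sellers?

Pre-tax equilibrium: P* = 79, Q* = 455.5.
Tax on buyers shifts demand to D = 929.5 − 6(P + 31) = 743.5 - 6P.
743.5 - 6P = -176.5 + 8P gives seller price Ps = 460/7; buyers pay Pb = 460/7 + 31 = 677/7.
New quantity: Q = 929.5 − 6(677/7) = 4889/14.
Buyer burden = 677/7 − 79 = 124/7; seller burden = 79 − 460/7 = 93/7.

Buyers bear 124/7, sellers bear 93/7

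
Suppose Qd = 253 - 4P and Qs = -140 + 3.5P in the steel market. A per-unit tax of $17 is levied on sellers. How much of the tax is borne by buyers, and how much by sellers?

Pre-tax equilibrium: P* = 52.4, Q* = 43.4.
Tax on sellers shifts supply to Qs = -140 + 3.5(P − 17) = -199.5 + 3.5P.
253 - 4P = -199.5 + 3.5P gives buyer price Pb = 181/3; sellers receive Ps = 181/3 − 17 = 130/3.
New quantity: Q = 253 − 4(181/3) = 35/3.
Buyer burden = 181/3 − 52.4 = 119/15; seller burden = 52.4 − 130/3 = 136/15.

Buyers bear 119/15, sellers bear 136/15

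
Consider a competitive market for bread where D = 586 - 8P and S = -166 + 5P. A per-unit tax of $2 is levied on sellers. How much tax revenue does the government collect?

Tax revenue = 3044/13

Pre-tax equilibrium: P* = 752/13, Q* = 1602/13.
Tax on sellers shifts supply to S = -166 + 5(P − 2) = -176 + 5P.
586 - 8P = -176 + 5P gives buyer price Pb = 762/13; sellers receive Ps = 762/13 − 2 = 736/13.
New quantity: Q = 586 − 8(762/13) = 1522/13.
Revenue = 2 × 1522/13 = 3044/13.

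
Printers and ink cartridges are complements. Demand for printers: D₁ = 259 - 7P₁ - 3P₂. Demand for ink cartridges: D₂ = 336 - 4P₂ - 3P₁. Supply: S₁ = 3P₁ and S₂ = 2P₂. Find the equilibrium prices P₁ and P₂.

Market 1: 259 - 7P₁ - 3P₂ = 3P₁ → 10P₁ + 3P₂ = 259.
Market 2: 6P₂ + 3P₁ = 336.
Eliminating P₂: 6×(1) − 3×(2) gives 51P₁ = 546, so P₁ = 182/17.
Back-substitute into (2): P₂ = (336 − 3×182/17) / 6 = 861/17.

P₁ = 182/17, P₂ = 861/17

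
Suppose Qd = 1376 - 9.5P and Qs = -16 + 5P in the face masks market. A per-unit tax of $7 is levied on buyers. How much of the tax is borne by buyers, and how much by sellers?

Pre-tax equilibrium: P* = 96, Q* = 464.
Tax on buyers shifts demand to Qd = 1376 − 9.5(P + 7) = 1309.5 - 9.5P.
1309.5 - 9.5P = -16 + 5P gives seller price Ps = 2651/29; buyers pay Pb = 2651/29 + 7 = 2854/29.
New quantity: Q = 1376 − 9.5(2854/29) = 12791/29.
Buyer burden = 2854/29 − 96 = 70/29; seller burden = 96 − 2651/29 = 133/29.

Buyers bear 70/29, sellers bear 133/29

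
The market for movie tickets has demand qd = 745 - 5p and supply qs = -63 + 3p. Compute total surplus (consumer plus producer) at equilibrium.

Total surplus = 15360

Equilibrium: 745 - 5p = -63 + 3p gives p* = 101, q* = 240.
Demand choke price: p = 149; supply starts at p = 21.
CS = ½(149 − 101)(240) = 5760; PS = ½(101 − 21)(240) = 9600.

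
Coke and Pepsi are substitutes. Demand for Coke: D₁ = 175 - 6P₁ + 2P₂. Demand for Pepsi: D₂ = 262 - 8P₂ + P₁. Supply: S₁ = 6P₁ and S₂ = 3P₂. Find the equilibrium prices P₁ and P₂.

Market 1: 175 - 6P₁ + 2P₂ = 6P₁ → 12P₁ - 2P₂ = 175.
Market 2: 11P₂ - P₁ = 262.
Eliminating P₂: 11×(1) + 2×(2) gives 130P₁ = 2449, so P₁ = 2449/130.
Back-substitute into (2): P₂ = (262 + 1×2449/130) / 11 = 3319/130.

P₁ = 2449/130, P₂ = 3319/130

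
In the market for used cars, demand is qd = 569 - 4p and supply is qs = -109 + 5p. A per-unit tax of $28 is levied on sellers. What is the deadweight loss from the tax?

Deadweight loss = 7840/9

Pre-tax equilibrium: p* = 226/3, q* = 803/3.
Tax on sellers shifts supply to qs = -109 + 5(p − 28) = -249 + 5p.
569 - 4p = -249 + 5p gives buyer price pb = 818/9; sellers receive ps = 818/9 − 28 = 566/9.
New quantity: q = 569 − 4(818/9) = 1849/9.
DWL = ½ × 28 × (803/3 − 1849/9) = 7840/9.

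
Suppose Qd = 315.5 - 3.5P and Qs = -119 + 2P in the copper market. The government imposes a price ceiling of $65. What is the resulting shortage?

Shortage = 77

Equilibrium price would be P* = 79, so the ceiling at 65 binds.
At P = 65: Qd = 315.5 − 3.5(65) = 88, Qs = -119 + 2(65) = 11.
Shortage = 88 − 11 = 77.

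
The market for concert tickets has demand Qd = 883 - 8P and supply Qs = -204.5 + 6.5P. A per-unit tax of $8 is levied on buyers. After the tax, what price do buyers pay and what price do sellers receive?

Buyers pay 2279/29, sellers receive 2047/29

Pre-tax equilibrium: P* = 75, Q* = 283.
Tax on buyers shifts demand to Qd = 883 − 8(P + 8) = 819 - 8P.
819 - 8P = -204.5 + 6.5P gives seller price Ps = 2047/29; buyers pay Pb = 2047/29 + 8 = 2279/29.
New quantity: Q = 883 − 8(2279/29) = 7375/29.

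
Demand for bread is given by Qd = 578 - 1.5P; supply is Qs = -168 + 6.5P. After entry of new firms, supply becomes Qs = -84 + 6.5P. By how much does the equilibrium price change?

ΔP = -10.5

Original equilibrium: P* = 93.25, Q* = 438.125.
New equilibrium: 578 - 1.5P = -84 + 6.5P, so 662 = 8P and P' = 82.75; Q' = 578 − 1.5(82.75) = 453.875.
Change in price: 82.75 − 93.25 = -10.5.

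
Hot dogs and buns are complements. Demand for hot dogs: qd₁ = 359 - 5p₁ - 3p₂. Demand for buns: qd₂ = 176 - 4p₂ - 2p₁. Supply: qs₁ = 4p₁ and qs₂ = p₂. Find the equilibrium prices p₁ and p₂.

Market 1: 359 - 5p₁ - 3p₂ = 4p₁ → 9p₁ + 3p₂ = 359.
Market 2: 5p₂ + 2p₁ = 176.
Eliminating p₂: 5×(1) − 3×(2) gives 39p₁ = 1267, so p₁ = 1267/39.
Back-substitute into (2): p₂ = (176 − 2×1267/39) / 5 = 866/39.

p₁ = 1267/39, p₂ = 866/39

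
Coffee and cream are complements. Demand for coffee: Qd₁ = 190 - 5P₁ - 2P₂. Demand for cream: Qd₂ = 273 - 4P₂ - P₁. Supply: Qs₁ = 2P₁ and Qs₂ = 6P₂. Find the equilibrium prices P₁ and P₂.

P₁ = 677/34, P₂ = 1721/68

Market 1: 190 - 5P₁ - 2P₂ = 2P₁ → 7P₁ + 2P₂ = 190.
Market 2: 10P₂ + P₁ = 273.
Eliminating P₂: 10×(1) − 2×(2) gives 68P₁ = 1354, so P₁ = 677/34.
Back-substitute into (2): P₂ = (273 − 1×677/34) / 10 = 1721/68.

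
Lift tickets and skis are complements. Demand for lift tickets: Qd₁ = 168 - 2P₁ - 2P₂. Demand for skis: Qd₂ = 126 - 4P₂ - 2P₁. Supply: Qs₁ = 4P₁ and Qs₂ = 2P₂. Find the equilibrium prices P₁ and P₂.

P₁ = 23.625, P₂ = 13.125

Market 1: 168 - 2P₁ - 2P₂ = 4P₁ → 6P₁ + 2P₂ = 168.
Market 2: 6P₂ + 2P₁ = 126.
Eliminating P₂: 6×(1) − 2×(2) gives 32P₁ = 756, so P₁ = 23.625.
Back-substitute into (2): P₂ = (126 − 2×23.625) / 6 = 13.125.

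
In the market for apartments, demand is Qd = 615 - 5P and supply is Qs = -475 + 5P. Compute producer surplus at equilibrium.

Equilibrium: 615 - 5P = -475 + 5P gives P* = 109, Q* = 70.
Supply starts at P = 95 (where Qs = 0).
PS = ½(109 − 95)(70) = 490.

Producer surplus = 490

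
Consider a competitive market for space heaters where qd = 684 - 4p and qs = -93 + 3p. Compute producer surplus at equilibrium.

Equilibrium: 684 - 4p = -93 + 3p gives p* = 111, q* = 240.
Supply starts at p = 31 (where qs = 0).
PS = ½(111 − 31)(240) = 9600.

Producer surplus = 9600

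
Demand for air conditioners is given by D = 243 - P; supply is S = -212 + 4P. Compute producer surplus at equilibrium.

Producer surplus = 2888

Equilibrium: 243 - P = -212 + 4P gives P* = 91, Q* = 152.
Supply starts at P = 53 (where S = 0).
PS = ½(91 − 53)(152) = 2888.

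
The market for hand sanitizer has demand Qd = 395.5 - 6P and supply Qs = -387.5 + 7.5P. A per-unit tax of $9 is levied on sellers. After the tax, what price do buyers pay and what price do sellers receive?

Buyers pay $63, sellers receive $54

Pre-tax equilibrium: P* = 58, Q* = 47.5.
Tax on sellers shifts supply to Qs = -387.5 + 7.5(P − 9) = -455 + 7.5P.
395.5 - 6P = -455 + 7.5P gives buyer price Pb = 63; sellers receive Ps = 63 − 9 = 54.
New quantity: Q = 395.5 − 6(63) = 17.5.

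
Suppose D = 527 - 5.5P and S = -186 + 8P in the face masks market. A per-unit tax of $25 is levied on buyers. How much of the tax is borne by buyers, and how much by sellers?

Pre-tax equilibrium: P* = 1426/27, Q* = 6386/27.
Tax on buyers shifts demand to D = 527 − 5.5(P + 25) = 389.5 - 5.5P.
389.5 - 5.5P = -186 + 8P gives seller price Ps = 1151/27; buyers pay Pb = 1151/27 + 25 = 1826/27.
New quantity: Q = 527 − 5.5(1826/27) = 4186/27.
Buyer burden = 1826/27 − 1426/27 = 400/27; seller burden = 1426/27 − 1151/27 = 275/27.

Buyers bear 400/27, sellers bear 275/27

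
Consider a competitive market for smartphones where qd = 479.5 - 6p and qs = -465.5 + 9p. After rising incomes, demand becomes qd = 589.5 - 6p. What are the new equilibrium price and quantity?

Original equilibrium: p* = 63, q* = 101.5.
New equilibrium: 589.5 - 6p = -465.5 + 9p, so 1055 = 15p and p' = 211/3; q' = 589.5 − 6(211/3) = 167.5.

p' = 211/3, q' = 167.5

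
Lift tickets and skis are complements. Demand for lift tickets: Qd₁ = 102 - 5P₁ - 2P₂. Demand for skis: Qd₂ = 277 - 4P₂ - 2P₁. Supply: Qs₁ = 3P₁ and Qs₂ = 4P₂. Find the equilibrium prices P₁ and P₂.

Market 1: 102 - 5P₁ - 2P₂ = 3P₁ → 8P₁ + 2P₂ = 102.
Market 2: 8P₂ + 2P₁ = 277.
Eliminating P₂: 8×(1) − 2×(2) gives 60P₁ = 262, so P₁ = 131/30.
Back-substitute into (2): P₂ = (277 − 2×131/30) / 8 = 503/15.

P₁ = 131/30, P₂ = 503/15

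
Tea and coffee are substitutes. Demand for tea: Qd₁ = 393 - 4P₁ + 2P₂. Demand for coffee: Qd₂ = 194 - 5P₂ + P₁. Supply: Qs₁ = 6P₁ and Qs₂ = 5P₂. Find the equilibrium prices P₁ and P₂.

P₁ = 2159/49, P₂ = 2333/98

Market 1: 393 - 4P₁ + 2P₂ = 6P₁ → 10P₁ - 2P₂ = 393.
Market 2: 10P₂ - P₁ = 194.
Eliminating P₂: 10×(1) + 2×(2) gives 98P₁ = 4318, so P₁ = 2159/49.
Back-substitute into (2): P₂ = (194 + 1×2159/49) / 10 = 2333/98.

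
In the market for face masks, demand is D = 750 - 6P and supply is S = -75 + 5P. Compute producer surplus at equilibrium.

Equilibrium: 750 - 6P = -75 + 5P gives P* = 75, Q* = 300.
Supply starts at P = 15 (where S = 0).
PS = ½(75 − 15)(300) = 9000.

Producer surplus = 9000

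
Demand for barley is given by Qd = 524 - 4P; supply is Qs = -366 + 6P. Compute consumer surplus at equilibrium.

Equilibrium: 524 - 4P = -366 + 6P gives P* = 89, Q* = 168.
Demand choke price (Qd = 0): P = 131.
CS = ½(131 − 89)(168) = 3528.

Consumer surplus = 3528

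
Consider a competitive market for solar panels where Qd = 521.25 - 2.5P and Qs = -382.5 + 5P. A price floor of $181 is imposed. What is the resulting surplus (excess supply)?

Surplus = 453.75

Equilibrium price would be P* = 120.5, so the floor at 181 binds.
At P = 181: Qd = 68.75, Qs = 522.5.
Surplus = 522.5 − 68.75 = 453.75.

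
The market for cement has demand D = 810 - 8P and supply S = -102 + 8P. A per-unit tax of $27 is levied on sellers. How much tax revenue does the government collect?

Tax revenue = 6642

Pre-tax equilibrium: P* = 57, Q* = 354.
Tax on sellers shifts supply to S = -102 + 8(P − 27) = -318 + 8P.
810 - 8P = -318 + 8P gives buyer price Pb = 70.5; sellers receive Ps = 70.5 − 27 = 43.5.
New quantity: Q = 810 − 8(70.5) = 246.
Revenue = 27 × 246 = 6642.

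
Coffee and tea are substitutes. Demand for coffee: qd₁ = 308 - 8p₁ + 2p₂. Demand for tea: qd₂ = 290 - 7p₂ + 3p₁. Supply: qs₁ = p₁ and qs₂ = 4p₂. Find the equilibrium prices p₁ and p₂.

Market 1: 308 - 8p₁ + 2p₂ = p₁ → 9p₁ - 2p₂ = 308.
Market 2: 11p₂ - 3p₁ = 290.
Eliminating p₂: 11×(1) + 2×(2) gives 93p₁ = 3968, so p₁ = 128/3.
Back-substitute into (2): p₂ = (290 + 3×128/3) / 11 = 38.

p₁ = 128/3, p₂ = 38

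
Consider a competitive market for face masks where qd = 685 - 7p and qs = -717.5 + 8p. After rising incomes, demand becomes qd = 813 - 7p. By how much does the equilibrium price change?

Δp = 128/15

Original equilibrium: p* = 93.5, q* = 30.5.
New equilibrium: 813 - 7p = -717.5 + 8p, so 1530.5 = 15p and p' = 3061/30; q' = 813 − 7(3061/30) = 2963/30.
Change in price: 3061/30 − 93.5 = 128/15.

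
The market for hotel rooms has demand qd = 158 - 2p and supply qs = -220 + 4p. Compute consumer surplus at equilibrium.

Consumer surplus = 256

Equilibrium: 158 - 2p = -220 + 4p gives p* = 63, q* = 32.
Demand choke price (qd = 0): p = 79.
CS = ½(79 − 63)(32) = 256.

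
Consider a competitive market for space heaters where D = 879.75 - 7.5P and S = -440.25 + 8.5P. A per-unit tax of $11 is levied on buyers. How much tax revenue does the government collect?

Tax revenue = 2388.890625

Pre-tax equilibrium: P* = 82.5, Q* = 261.
Tax on buyers shifts demand to D = 879.75 − 7.5(P + 11) = 797.25 - 7.5P.
797.25 - 7.5P = -440.25 + 8.5P gives seller price Ps = 77.34375; buyers pay Pb = 77.34375 + 11 = 88.34375.
New quantity: Q = 879.75 − 7.5(88.34375) = 217.171875.
Revenue = 11 × 217.171875 = 2388.890625.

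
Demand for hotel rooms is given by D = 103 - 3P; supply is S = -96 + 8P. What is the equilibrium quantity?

Set D = S: 103 - 3P = -96 + 8P.
199 = 11P, so P* = 199/11.
Q* = 103 − 3(199/11) = 536/11.

Q* = 536/11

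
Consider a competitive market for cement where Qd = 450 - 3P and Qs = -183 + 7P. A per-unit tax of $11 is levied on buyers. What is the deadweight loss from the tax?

Deadweight loss = 127.05

Pre-tax equilibrium: P* = 63.3, Q* = 260.1.
Tax on buyers shifts demand to Qd = 450 − 3(P + 11) = 417 - 3P.
417 - 3P = -183 + 7P gives seller price Ps = 60; buyers pay Pb = 60 + 11 = 71.
New quantity: Q = 450 − 3(71) = 237.
DWL = ½ × 11 × (260.1 − 237) = 127.05.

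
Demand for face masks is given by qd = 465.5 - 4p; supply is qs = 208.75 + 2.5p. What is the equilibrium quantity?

q* = 307.5

Set qd = qs: 465.5 - 4p = 208.75 + 2.5p.
256.75 = 6.5p, so p* = 39.5.
q* = 465.5 − 4(39.5) = 307.5.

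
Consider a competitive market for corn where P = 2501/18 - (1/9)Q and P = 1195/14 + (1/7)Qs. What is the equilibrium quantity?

Q* = 211

Set the two price expressions equal: 2501/18 - (1/9)Q = 1195/14 + (1/7)Q.
3376/63 = (16/63)Q, so Q* = 211.
P* = 2501/18 − (1/9)(211) = 115.5.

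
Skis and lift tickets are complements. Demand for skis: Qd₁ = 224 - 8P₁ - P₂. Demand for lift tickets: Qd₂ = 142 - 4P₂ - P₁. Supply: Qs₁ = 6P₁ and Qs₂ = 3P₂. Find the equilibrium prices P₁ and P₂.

P₁ = 1426/97, P₂ = 1764/97

Market 1: 224 - 8P₁ - P₂ = 6P₁ → 14P₁ + P₂ = 224.
Market 2: 7P₂ + P₁ = 142.
Eliminating P₂: 7×(1) − 1×(2) gives 97P₁ = 1426, so P₁ = 1426/97.
Back-substitute into (2): P₂ = (142 − 1×1426/97) / 7 = 1764/97.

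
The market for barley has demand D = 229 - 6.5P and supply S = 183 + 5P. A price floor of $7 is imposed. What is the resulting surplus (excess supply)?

Equilibrium price would be P* = 4, so the floor at 7 binds.
At P = 7: D = 183.5, S = 218.
Surplus = 218 − 183.5 = 34.5.

Surplus = 34.5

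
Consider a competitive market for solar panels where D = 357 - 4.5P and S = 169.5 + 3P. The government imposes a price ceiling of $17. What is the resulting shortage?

Equilibrium price would be P* = 25, so the ceiling at 17 binds.
At P = 17: D = 357 − 4.5(17) = 280.5, S = 169.5 + 3(17) = 220.5.
Shortage = 280.5 − 220.5 = 60.

Shortage = 60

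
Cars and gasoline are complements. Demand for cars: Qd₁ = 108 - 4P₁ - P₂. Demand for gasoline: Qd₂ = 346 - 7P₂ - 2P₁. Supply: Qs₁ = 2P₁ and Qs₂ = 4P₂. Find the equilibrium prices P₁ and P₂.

P₁ = 13.15625, P₂ = 29.0625

Market 1: 108 - 4P₁ - P₂ = 2P₁ → 6P₁ + P₂ = 108.
Market 2: 11P₂ + 2P₁ = 346.
Eliminating P₂: 11×(1) − 1×(2) gives 64P₁ = 842, so P₁ = 13.15625.
Back-substitute into (2): P₂ = (346 − 2×13.15625) / 11 = 29.0625.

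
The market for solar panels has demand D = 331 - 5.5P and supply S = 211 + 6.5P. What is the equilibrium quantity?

Set D = S: 331 - 5.5P = 211 + 6.5P.
120 = 12P, so P* = 10.
Q* = 331 − 5.5(10) = 276.

Q* = 276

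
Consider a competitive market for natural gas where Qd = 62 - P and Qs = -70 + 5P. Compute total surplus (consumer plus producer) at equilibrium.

Equilibrium: 62 - P = -70 + 5P gives P* = 22, Q* = 40.
Demand choke price: P = 62; supply starts at P = 14.
CS = ½(62 − 22)(40) = 800; PS = ½(22 − 14)(40) = 160.

Total surplus = 960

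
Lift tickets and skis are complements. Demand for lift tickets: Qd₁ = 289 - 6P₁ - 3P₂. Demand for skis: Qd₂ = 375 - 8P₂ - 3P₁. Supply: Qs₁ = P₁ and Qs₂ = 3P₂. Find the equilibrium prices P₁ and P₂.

Market 1: 289 - 6P₁ - 3P₂ = P₁ → 7P₁ + 3P₂ = 289.
Market 2: 11P₂ + 3P₁ = 375.
Eliminating P₂: 11×(1) − 3×(2) gives 68P₁ = 2054, so P₁ = 1027/34.
Back-substitute into (2): P₂ = (375 − 3×1027/34) / 11 = 879/34.

P₁ = 1027/34, P₂ = 879/34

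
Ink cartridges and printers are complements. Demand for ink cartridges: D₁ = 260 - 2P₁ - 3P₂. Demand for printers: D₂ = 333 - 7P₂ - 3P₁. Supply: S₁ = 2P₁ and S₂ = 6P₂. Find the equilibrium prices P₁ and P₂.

Market 1: 260 - 2P₁ - 3P₂ = 2P₁ → 4P₁ + 3P₂ = 260.
Market 2: 13P₂ + 3P₁ = 333.
Eliminating P₂: 13×(1) − 3×(2) gives 43P₁ = 2381, so P₁ = 2381/43.
Back-substitute into (2): P₂ = (333 − 3×2381/43) / 13 = 552/43.

P₁ = 2381/43, P₂ = 552/43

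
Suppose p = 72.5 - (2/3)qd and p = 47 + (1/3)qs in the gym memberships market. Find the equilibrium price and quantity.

Set the two price expressions equal: 72.5 - (2/3)q = 47 + (1/3)q.
25.5 = q, so q* = 25.5.
p* = 72.5 − (2/3)(25.5) = 55.5.

p* = 55.5, q* = 25.5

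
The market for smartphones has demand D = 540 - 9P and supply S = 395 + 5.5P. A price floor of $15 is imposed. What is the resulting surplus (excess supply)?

Surplus = 72.5

Equilibrium price would be P* = 10, so the floor at 15 binds.
At P = 15: D = 405, S = 477.5.
Surplus = 477.5 − 405 = 72.5.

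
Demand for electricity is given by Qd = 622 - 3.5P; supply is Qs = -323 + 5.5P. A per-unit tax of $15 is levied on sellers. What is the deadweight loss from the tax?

Deadweight loss = 240.625

Pre-tax equilibrium: P* = 105, Q* = 254.5.
Tax on sellers shifts supply to Qs = -323 + 5.5(P − 15) = -405.5 + 5.5P.
622 - 3.5P = -405.5 + 5.5P gives buyer price Pb = 685/6; sellers receive Ps = 685/6 − 15 = 595/6.
New quantity: Q = 622 − 3.5(685/6) = 2669/12.
DWL = ½ × 15 × (254.5 − 2669/12) = 240.625.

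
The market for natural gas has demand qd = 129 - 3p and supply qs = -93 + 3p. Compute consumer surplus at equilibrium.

Equilibrium: 129 - 3p = -93 + 3p gives p* = 37, q* = 18.
Demand choke price (qd = 0): p = 43.
CS = ½(43 − 37)(18) = 54.

Consumer surplus = 54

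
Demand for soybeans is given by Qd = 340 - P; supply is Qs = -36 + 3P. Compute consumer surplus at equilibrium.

Consumer surplus = 30258

Equilibrium: 340 - P = -36 + 3P gives P* = 94, Q* = 246.
Demand choke price (Qd = 0): P = 340.
CS = ½(340 − 94)(246) = 30258.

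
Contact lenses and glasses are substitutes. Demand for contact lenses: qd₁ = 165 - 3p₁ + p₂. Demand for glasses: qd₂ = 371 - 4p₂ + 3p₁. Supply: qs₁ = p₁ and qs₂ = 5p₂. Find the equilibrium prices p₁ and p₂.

Market 1: 165 - 3p₁ + p₂ = p₁ → 4p₁ - p₂ = 165.
Market 2: 9p₂ - 3p₁ = 371.
Eliminating p₂: 9×(1) + 1×(2) gives 33p₁ = 1856, so p₁ = 1856/33.
Back-substitute into (2): p₂ = (371 + 3×1856/33) / 9 = 1979/33.

p₁ = 1856/33, p₂ = 1979/33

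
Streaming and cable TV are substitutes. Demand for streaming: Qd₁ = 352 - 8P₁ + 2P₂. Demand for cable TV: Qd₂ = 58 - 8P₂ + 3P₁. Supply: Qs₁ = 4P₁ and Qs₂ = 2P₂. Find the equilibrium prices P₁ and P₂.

Market 1: 352 - 8P₁ + 2P₂ = 4P₁ → 12P₁ - 2P₂ = 352.
Market 2: 10P₂ - 3P₁ = 58.
Eliminating P₂: 10×(1) + 2×(2) gives 114P₁ = 3636, so P₁ = 606/19.
Back-substitute into (2): P₂ = (58 + 3×606/19) / 10 = 292/19.

P₁ = 606/19, P₂ = 292/19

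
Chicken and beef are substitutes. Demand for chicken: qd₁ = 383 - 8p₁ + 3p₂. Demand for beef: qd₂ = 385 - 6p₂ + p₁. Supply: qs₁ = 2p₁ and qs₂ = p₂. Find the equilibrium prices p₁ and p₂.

Market 1: 383 - 8p₁ + 3p₂ = 2p₁ → 10p₁ - 3p₂ = 383.
Market 2: 7p₂ - p₁ = 385.
Eliminating p₂: 7×(1) + 3×(2) gives 67p₁ = 3836, so p₁ = 3836/67.
Back-substitute into (2): p₂ = (385 + 1×3836/67) / 7 = 4233/67.

p₁ = 3836/67, p₂ = 4233/67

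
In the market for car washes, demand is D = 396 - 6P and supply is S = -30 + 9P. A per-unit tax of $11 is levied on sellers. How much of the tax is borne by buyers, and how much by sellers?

Pre-tax equilibrium: P* = 28.4, Q* = 225.6.
Tax on sellers shifts supply to S = -30 + 9(P − 11) = -129 + 9P.
396 - 6P = -129 + 9P gives buyer price Pb = 35; sellers receive Ps = 35 − 11 = 24.
New quantity: Q = 396 − 6(35) = 186.
Buyer burden = 35 − 28.4 = 6.6; seller burden = 28.4 − 24 = 4.4.

Buyers bear $6.6, sellers bear $4.4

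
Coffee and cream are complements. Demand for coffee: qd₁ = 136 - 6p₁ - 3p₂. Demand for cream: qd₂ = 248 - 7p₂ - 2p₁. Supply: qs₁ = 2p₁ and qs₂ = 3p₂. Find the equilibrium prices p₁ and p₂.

p₁ = 308/37, p₂ = 856/37

Market 1: 136 - 6p₁ - 3p₂ = 2p₁ → 8p₁ + 3p₂ = 136.
Market 2: 10p₂ + 2p₁ = 248.
Eliminating p₂: 10×(1) − 3×(2) gives 74p₁ = 616, so p₁ = 308/37.
Back-substitute into (2): p₂ = (248 − 2×308/37) / 10 = 856/37.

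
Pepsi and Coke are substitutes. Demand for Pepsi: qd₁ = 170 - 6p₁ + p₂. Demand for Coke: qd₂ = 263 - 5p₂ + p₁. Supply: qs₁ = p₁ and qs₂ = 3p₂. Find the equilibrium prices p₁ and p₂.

p₁ = 1623/55, p₂ = 2011/55

Market 1: 170 - 6p₁ + p₂ = p₁ → 7p₁ - p₂ = 170.
Market 2: 8p₂ - p₁ = 263.
Eliminating p₂: 8×(1) + 1×(2) gives 55p₁ = 1623, so p₁ = 1623/55.
Back-substitute into (2): p₂ = (263 + 1×1623/55) / 8 = 2011/55.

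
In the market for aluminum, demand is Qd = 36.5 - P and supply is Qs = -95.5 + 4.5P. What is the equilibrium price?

P* = 24

Set Qd = Qs: 36.5 - P = -95.5 + 4.5P.
132 = 5.5P, so P* = 24.
Q* = 36.5 − 1(24) = 12.5.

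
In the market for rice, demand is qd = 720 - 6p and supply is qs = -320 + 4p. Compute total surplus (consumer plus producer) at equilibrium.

Equilibrium: 720 - 6p = -320 + 4p gives p* = 104, q* = 96.
Demand choke price: p = 120; supply starts at p = 80.
CS = ½(120 − 104)(96) = 768; PS = ½(104 − 80)(96) = 1152.

Total surplus = 1920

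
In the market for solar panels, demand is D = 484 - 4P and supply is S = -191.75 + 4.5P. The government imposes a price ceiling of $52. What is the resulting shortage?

Equilibrium price would be P* = 79.5, so the ceiling at 52 binds.
At P = 52: D = 484 − 4(52) = 276, S = -191.75 + 4.5(52) = 42.25.
Shortage = 276 − 42.25 = 233.75.

Shortage = 233.75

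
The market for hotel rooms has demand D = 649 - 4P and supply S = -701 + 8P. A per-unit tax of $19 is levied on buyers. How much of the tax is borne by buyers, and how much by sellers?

Pre-tax equilibrium: P* = 112.5, Q* = 199.
Tax on buyers shifts demand to D = 649 − 4(P + 19) = 573 - 4P.
573 - 4P = -701 + 8P gives seller price Ps = 637/6; buyers pay Pb = 637/6 + 19 = 751/6.
New quantity: Q = 649 − 4(751/6) = 445/3.
Buyer burden = 751/6 − 112.5 = 38/3; seller burden = 112.5 − 637/6 = 19/3.

Buyers bear 38/3, sellers bear 19/3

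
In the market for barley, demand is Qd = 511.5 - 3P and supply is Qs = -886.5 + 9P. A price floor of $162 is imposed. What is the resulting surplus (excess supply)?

Equilibrium price would be P* = 116.5, so the floor at 162 binds.
At P = 162: Qd = 25.5, Qs = 571.5.
Surplus = 571.5 − 25.5 = 546.

Surplus = 546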